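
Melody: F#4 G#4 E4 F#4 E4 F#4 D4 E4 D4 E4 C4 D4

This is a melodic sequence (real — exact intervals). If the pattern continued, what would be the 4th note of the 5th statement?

The unit is 4 notes. Position-4 pitches of the 3 shown cells: F#4, E4, D4.
Extending down a 2nd: C4 → Bb3.

Bb3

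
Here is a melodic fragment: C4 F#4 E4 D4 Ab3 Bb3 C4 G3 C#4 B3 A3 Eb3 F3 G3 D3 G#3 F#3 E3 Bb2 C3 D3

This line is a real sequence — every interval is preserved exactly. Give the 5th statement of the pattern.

E2 A#2 G#2 F#2 C2 D2 E2

Taking 7-note groups, the heads are C4, G3, D3: the pattern moves down a 4th.
Extending down a 4th: A2 → E2.
From E2 the exact shape gives E2 A#2 G#2 F#2 C2 D2 E2.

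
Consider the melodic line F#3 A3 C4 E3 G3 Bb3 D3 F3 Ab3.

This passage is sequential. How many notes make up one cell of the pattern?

3

There are 9 notes; a 3-note unit gives 3 cells:
F#3 A3 C4 | E3 G3 Bb3 | D3 F3 Ab3
That's a consistent down a 2nd shift per cell, and no other grouping gives one.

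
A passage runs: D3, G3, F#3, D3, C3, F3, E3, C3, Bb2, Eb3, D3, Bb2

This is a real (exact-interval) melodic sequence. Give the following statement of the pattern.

The 4-note cells begin on D3, C3, Bb2 — each down a 2nd from the last.
Statement 4 starts on Ab2 and keeps the same exact contour: Ab2 Db3 C3 Ab2.

Ab2 Db3 C3 Ab2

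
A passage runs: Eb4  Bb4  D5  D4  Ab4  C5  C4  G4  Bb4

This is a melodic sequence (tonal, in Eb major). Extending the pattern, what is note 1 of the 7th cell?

With 3-note cells, note 1 of each statement runs Eb4, D4, C4.
Carrying that down a 2nd forward: Bb3 → Ab3 → G3 → F3.

F3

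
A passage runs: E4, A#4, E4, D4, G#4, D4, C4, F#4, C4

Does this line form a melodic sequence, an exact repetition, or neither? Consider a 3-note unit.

Each 3-note cell is the previous one transposed down a 2nd.

sequence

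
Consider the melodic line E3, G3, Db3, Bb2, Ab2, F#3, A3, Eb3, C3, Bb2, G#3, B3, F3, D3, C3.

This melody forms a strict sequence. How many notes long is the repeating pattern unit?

5

15 notes total. Splitting into 3 groups of 5:
E3 G3 Db3 Bb2 Ab2 | F#3 A3 Eb3 C3 Bb2 | G#3 B3 F3 D3 C3
That's a consistent up a 2nd shift per cell, and no other grouping gives one.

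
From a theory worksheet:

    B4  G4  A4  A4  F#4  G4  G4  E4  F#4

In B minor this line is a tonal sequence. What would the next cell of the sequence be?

With a 3-note motive the entries are B4, A4, G4, each down a 2nd from the previous.
From F#4 the diatonic shape gives F#4 D4 E4.

F#4 D4 E4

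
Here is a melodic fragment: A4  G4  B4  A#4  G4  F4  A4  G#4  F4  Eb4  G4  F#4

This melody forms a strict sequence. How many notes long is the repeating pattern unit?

4

There are 12 notes; a 4-note unit gives 3 cells:
A4 G4 B4 A#4 | G4 F4 A4 G#4 | F4 Eb4 G4 F#4
Every group is a transposition down a 2nd of the one before; no shorter unit works.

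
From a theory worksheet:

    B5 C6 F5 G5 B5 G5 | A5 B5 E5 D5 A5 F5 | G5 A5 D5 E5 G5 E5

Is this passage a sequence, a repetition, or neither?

Note 4 of cell 2 is D5; if this were a sequence it would be F5. No unit length gives a consistent transposition pattern.

neither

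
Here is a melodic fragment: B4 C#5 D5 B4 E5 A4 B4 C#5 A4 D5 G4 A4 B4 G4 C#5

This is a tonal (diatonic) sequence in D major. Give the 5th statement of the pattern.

Taking 5-note groups, the heads are B4, A4, G4: the pattern moves down a 2nd.
Extending down a 2nd: F#4 → E4.
So cell 5 is E4 F#4 G4 E4 A4.

E4 F#4 G4 E4 A4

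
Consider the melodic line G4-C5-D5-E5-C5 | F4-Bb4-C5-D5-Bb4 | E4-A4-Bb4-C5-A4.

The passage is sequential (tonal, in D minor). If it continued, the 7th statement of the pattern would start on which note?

Taking 5-note groups, the heads are G4, F4, E4: the pattern moves down a 2nd.
Extending the heads down a 2nd: D4 → C4 → Bb3 → A3.

A3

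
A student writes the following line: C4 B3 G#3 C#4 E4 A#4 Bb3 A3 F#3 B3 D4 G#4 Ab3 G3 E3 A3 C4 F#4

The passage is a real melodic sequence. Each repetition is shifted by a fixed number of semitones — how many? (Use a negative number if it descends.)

Taking 6-note groups, the heads are C4, Bb3, Ab3: the pattern moves down a 2nd.
C4 to Bb3 spans -2 semitones.

-2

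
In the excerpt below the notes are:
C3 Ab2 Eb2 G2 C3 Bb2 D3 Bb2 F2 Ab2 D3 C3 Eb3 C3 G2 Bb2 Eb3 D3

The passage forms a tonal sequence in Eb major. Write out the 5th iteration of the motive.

With a 6-note motive the entries are C3, D3, Eb3, each up a 2nd from the previous.
Extending up a 2nd: F3 → G3.
So cell 5 is G3 Eb3 Bb2 D3 G3 F3.

G3 Eb3 Bb2 D3 G3 F3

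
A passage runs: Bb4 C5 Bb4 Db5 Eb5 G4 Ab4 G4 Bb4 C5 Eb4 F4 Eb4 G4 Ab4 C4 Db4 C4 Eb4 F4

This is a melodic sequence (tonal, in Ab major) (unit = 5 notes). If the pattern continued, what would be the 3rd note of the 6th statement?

The unit is 5 notes. Position-3 pitches of the 4 shown cells: Bb4, G4, Eb4, C4.
Carrying that down a 3rd forward: Ab3 → F3.

F3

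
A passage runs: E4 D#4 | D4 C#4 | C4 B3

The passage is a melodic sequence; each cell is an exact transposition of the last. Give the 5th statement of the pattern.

With a 2-note motive the entries are E4, D4, C4, each down a 2nd from the previous.
Carrying on: Bb3 → Ab3.
So cell 5 is Ab3 G3.

Ab3 G3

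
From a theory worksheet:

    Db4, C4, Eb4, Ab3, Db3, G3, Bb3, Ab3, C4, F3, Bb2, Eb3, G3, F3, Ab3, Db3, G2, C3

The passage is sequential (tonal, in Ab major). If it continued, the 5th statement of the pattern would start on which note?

With a 6-note motive the entries are Db4, Bb3, G3, each down a 3rd from the previous.
Continuing: Eb3 → C3. Statement 5 starts on C3.

C3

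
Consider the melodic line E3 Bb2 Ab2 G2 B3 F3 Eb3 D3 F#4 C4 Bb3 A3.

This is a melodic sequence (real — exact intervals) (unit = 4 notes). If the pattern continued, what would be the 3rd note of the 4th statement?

F4

Grouping in 4s, the 3rd note of each cell is Ab2, Eb3, Bb3.
One more up a 5th gives F4.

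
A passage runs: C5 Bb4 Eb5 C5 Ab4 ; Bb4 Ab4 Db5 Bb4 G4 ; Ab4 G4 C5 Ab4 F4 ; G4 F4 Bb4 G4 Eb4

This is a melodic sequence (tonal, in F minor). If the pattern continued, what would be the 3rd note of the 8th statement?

Eb4

With 5-note cells, note 3 of each statement runs Eb5, Db5, C5, Bb4.
Extending down a 2nd: Ab4 → G4 → F4 → Eb4.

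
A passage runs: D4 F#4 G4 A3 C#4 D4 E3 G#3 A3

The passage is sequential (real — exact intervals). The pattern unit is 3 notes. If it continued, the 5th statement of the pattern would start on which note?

F#2

Unit = 3 notes; the statements start on D4, A3, E3, moving down a 4th each time.
Continuing: B2 → F#2. Statement 5 starts on F#2.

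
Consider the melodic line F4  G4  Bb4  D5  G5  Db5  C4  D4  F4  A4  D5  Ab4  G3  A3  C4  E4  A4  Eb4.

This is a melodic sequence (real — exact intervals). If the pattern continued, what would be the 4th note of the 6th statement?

C#3

With 6-note cells, note 4 of each statement runs D5, A4, E4.
Each moves down a 4th. Continuing: B3 → F#3 → C#3.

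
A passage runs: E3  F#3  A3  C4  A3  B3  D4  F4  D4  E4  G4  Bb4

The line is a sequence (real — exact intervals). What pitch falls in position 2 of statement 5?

The unit is 4 notes. Position-2 pitches of the 3 shown cells: F#3, B3, E4.
Each moves up a 4th. Continuing: A4 → D5.

D5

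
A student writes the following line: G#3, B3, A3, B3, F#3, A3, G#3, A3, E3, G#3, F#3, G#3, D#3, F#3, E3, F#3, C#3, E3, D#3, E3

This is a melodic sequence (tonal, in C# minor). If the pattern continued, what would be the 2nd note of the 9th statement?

A2

With 4-note cells, note 2 of each statement runs B3, A3, G#3, F#3, E3.
Carrying that down a 2nd forward: D#3 → C#3 → B2 → A2.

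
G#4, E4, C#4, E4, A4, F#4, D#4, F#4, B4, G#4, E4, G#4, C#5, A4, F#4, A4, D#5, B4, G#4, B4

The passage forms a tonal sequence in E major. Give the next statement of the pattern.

E5 C#5 A4 C#5

The 4-note cells begin on G#4, A4, B4, C#5, D#5 — each up a 2nd from the last.
Statement 6 starts on E5 and keeps the same diatonic contour: E5 C#5 A4 C#5.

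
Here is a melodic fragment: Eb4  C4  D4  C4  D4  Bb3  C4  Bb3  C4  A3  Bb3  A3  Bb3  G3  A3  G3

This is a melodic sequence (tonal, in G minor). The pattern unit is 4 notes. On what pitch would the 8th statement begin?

Eb3

Unit = 4 notes; the statements start on Eb4, D4, C4, Bb3, moving down a 2nd each time.
Continuing: A3 → G3 → F3 → Eb3. Statement 8 starts on Eb3.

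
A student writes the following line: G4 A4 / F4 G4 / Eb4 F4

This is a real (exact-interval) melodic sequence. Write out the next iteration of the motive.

Db4 Eb4

Taking 2-note groups, the heads are G4, F4, Eb4: the pattern moves down a 2nd.
Statement 4 starts on Db4 and keeps the same exact contour: Db4 Eb4.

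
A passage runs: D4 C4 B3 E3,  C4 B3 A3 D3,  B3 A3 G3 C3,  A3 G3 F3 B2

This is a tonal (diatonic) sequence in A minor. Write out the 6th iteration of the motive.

Taking 4-note groups, the heads are D4, C4, B3, A3: the pattern moves down a 2nd.
Continuing the starts: G3 → F3.
So cell 6 is F3 E3 D3 G2.

F3 E3 D3 G2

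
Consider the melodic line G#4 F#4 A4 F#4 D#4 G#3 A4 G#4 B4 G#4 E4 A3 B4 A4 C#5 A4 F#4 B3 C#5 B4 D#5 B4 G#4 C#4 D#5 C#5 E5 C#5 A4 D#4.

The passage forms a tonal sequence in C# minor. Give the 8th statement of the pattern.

G#5 F#5 A5 F#5 D#5 G#4

The 6-note cells begin on G#4, A4, B4, C#5, D#5 — each up a 2nd from the last.
Continuing the starts: E5 → F#5 → G#5.
Statement 8 starts on G#5 and keeps the same diatonic contour: G#5 F#5 A5 F#5 D#5 G#4.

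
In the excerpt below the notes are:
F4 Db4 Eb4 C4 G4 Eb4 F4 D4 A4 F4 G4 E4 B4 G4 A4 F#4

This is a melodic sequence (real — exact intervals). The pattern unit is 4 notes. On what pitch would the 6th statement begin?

D#5

Taking 4-note groups, the heads are F4, G4, A4, B4: the pattern moves up a 2nd.
Continuing: C#5 → D#5. Statement 6 starts on D#5.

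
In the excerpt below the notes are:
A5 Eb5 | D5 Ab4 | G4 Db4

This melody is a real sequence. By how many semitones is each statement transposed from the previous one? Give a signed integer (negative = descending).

-7

Unit = 2 notes; the statements start on A5, D5, G4, moving down a 5th each time.
Counting half-steps from A5 to D5: -7.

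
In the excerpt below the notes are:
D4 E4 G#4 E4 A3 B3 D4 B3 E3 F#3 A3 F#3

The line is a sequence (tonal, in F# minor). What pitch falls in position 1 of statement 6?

C#2

Grouping in 4s, the 1st note of each cell is D4, A3, E3.
Carrying that down a 4th forward: B2 → F#2 → C#2.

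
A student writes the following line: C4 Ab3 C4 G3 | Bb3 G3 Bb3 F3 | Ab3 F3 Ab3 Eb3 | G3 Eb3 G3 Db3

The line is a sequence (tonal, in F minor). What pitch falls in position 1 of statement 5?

F3

The unit is 4 notes. Position-1 pitches of the 4 shown cells: C4, Bb3, Ab3, G3.
From G3, down a 2nd gives F3.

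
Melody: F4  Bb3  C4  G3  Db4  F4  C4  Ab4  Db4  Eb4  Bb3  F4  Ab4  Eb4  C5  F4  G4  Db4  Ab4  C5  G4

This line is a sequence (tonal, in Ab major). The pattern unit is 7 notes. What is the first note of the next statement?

With a 7-note motive the entries are F4, Ab4, C5, each up a 3rd from the previous.
One more step up a 3rd gives Eb5.

Eb5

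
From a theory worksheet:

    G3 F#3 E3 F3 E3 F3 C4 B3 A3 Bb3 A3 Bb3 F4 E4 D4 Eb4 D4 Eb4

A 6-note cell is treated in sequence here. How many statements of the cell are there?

18 notes in groups of 6 gives 18/6 = 3 statements.
Starts: G3, C4, F4 — each up a 4th.

3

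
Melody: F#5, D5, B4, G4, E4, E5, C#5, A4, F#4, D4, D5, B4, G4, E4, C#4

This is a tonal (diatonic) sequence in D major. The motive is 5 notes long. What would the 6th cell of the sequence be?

The 5-note cells begin on F#5, E5, D5 — each down a 2nd from the last.
Extending down a 2nd: C#5 → B4 → A4.
From A4 the diatonic shape gives A4 F#4 D4 B3 G3.

A4 F#4 D4 B3 G3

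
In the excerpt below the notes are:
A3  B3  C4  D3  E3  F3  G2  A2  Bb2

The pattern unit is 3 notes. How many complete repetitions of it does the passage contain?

9 notes in groups of 3 gives 9/3 = 3 statements.
Starts: A3, D3, G2 — each down a 5th.

3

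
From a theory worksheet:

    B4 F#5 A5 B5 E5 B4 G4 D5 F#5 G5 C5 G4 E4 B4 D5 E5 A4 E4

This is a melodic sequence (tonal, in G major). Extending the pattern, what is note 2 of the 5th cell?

E4

With 6-note cells, note 2 of each statement runs F#5, D5, B4.
Carrying that down a 3rd forward: G4 → E4.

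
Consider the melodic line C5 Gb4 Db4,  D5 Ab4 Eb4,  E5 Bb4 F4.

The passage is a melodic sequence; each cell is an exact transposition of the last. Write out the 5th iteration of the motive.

The 3-note cells begin on C5, D5, E5 — each up a 2nd from the last.
Continuing the starts: F#5 → G#5.
Statement 5 starts on G#5 and keeps the same exact contour: G#5 D5 A4.

G#5 D5 A4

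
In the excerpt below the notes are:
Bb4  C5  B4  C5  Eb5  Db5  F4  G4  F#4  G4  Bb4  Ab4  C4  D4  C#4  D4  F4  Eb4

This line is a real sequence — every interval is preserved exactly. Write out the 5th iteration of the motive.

D3 E3 D#3 E3 G3 F3

Taking 6-note groups, the heads are Bb4, F4, C4: the pattern moves down a 4th.
Continuing the starts: G3 → D3.
Statement 5 starts on D3 and keeps the same exact contour: D3 E3 D#3 E3 G3 F3.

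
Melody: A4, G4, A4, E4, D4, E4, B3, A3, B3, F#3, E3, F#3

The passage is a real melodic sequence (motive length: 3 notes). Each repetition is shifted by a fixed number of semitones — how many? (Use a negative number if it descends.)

Taking 3-note groups, the heads are A4, E4, B3, F#3: the pattern moves down a 4th.
A4→E4 is 64 − 69 = -5 semitones.

-5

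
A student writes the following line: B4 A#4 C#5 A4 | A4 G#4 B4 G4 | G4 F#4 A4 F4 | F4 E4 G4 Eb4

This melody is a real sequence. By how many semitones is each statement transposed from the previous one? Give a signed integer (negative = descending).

-2

Unit = 4 notes; the statements start on B4, A4, G4, F4, moving down a 2nd each time.
B4→A4 is 69 − 71 = -2 semitones.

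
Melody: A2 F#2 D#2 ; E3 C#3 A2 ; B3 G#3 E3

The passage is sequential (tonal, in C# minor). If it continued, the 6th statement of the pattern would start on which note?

With a 3-note motive the entries are A2, E3, B3, each up a 5th from the previous.
Extending the heads up a 5th: F#4 → C#5 → G#5.

G#5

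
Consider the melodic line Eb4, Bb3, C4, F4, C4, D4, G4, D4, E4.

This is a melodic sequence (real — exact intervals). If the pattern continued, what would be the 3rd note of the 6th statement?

A#4

With 3-note cells, note 3 of each statement runs C4, D4, E4.
Each moves up a 2nd. Continuing: F#4 → G#4 → A#4.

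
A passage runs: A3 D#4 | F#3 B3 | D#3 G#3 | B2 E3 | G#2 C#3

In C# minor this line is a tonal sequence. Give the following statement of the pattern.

E2 A2

Taking 2-note groups, the heads are A3, F#3, D#3, B2, G#2: the pattern moves down a 3rd.
So cell 6 is E2 A2.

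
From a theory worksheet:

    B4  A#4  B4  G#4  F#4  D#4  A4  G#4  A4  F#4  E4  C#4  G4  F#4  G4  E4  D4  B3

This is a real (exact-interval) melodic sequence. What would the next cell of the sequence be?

With a 6-note motive the entries are B4, A4, G4, each down a 2nd from the previous.
So cell 4 is F4 E4 F4 D4 C4 A3.

F4 E4 F4 D4 C4 A3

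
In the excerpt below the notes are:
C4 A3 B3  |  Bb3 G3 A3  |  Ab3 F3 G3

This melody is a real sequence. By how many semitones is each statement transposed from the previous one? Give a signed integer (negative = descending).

With a 3-note motive the entries are C4, Bb3, Ab3, each down a 2nd from the previous.
Counting half-steps from C4 to Bb3: -2.

-2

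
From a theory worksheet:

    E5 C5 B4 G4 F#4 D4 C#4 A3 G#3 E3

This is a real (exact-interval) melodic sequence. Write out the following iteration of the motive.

Unit = 2 notes; the statements start on E5, B4, F#4, C#4, G#3, moving down a 4th each time.
So cell 6 is D#3 B2.

D#3 B2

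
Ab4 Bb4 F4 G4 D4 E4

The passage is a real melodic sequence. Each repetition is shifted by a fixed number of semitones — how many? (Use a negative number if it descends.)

-3

Unit = 2 notes; the statements start on Ab4, F4, D4, moving down a 3rd each time.
Counting half-steps from Ab4 to F4: -3.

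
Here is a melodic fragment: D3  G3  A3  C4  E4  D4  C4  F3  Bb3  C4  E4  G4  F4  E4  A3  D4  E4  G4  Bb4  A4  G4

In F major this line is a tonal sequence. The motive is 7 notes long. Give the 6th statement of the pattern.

With a 7-note motive the entries are D3, F3, A3, each up a 3rd from the previous.
Continuing the starts: C4 → E4 → G4.
So cell 6 is G4 C5 D5 F5 A5 G5 F5.

G4 C5 D5 F5 A5 G5 F5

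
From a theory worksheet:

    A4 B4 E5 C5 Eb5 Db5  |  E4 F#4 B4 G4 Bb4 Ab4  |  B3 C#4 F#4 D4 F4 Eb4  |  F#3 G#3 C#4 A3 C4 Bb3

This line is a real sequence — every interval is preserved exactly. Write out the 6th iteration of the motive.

G#2 A#2 D#3 B2 D3 C3

The 6-note cells begin on A4, E4, B3, F#3 — each down a 4th from the last.
Extending down a 4th: C#3 → G#2.
So cell 6 is G#2 A#2 D#3 B2 D3 C3.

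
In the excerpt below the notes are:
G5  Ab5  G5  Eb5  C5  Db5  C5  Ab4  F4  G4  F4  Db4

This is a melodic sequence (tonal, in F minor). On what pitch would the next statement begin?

With a 4-note motive the entries are G5, C5, F4, each down a 5th from the previous.
One more step down a 5th gives Bb3.

Bb3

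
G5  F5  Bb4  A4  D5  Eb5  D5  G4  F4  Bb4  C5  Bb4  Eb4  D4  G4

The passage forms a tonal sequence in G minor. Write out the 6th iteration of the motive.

D4 C4 F3 Eb3 A3

Taking 5-note groups, the heads are G5, Eb5, C5: the pattern moves down a 3rd.
Extending down a 3rd: A4 → F4 → D4.
From D4 the diatonic shape gives D4 C4 F3 Eb3 A3.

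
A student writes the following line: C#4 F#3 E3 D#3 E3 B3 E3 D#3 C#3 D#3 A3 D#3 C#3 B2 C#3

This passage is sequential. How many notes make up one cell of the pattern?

There are 15 notes; a 5-note unit gives 3 cells:
C#4 F#3 E3 D#3 E3 | B3 E3 D#3 C#3 D#3 | A3 D#3 C#3 B2 C#3
Each cell is the previous one down a 2nd — so the unit is 5 notes.

5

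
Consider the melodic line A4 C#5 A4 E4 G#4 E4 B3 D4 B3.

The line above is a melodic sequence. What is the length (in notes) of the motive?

Try groups of 3 (3 cells in 9 notes):
A4 C#5 A4 | E4 G#4 E4 | B3 D4 B3
That's a consistent down a 4th shift per cell, and no other grouping gives one.

3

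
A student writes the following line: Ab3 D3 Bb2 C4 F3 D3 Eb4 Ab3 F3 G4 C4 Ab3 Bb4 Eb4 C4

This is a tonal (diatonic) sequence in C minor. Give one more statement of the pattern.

With a 3-note motive the entries are Ab3, C4, Eb4, G4, Bb4, each up a 3rd from the previous.
So cell 6 is D5 G4 Eb4.

D5 G4 Eb4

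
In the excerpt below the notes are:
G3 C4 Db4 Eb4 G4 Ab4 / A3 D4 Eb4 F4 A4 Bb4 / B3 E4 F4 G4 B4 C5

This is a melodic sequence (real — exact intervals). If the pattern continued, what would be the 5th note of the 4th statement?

The unit is 6 notes. Position-5 pitches of the 3 shown cells: G4, A4, B4.
From B4, up a 2nd gives C#5.

C#5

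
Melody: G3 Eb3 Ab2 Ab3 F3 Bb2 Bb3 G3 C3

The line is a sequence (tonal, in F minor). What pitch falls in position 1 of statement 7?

With 3-note cells, note 1 of each statement runs G3, Ab3, Bb3.
Carrying that up a 2nd forward: C4 → Db4 → Eb4 → F4.

F4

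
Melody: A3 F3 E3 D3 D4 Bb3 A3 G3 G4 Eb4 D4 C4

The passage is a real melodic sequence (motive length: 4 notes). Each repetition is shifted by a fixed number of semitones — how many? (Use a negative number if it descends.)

5

Unit = 4 notes; the statements start on A3, D4, G4, moving up a 4th each time.
A3 to D4 spans +5 semitones.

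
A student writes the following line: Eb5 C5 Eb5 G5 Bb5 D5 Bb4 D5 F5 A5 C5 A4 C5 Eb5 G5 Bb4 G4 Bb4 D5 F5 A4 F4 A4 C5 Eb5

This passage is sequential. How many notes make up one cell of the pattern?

Try groups of 5 (5 cells in 25 notes):
Eb5 C5 Eb5 G5 Bb5 | D5 Bb4 D5 F5 A5 | C5 A4 C5 Eb5 G5 | Bb4 G4 Bb4 D5 F5 | A4 F4 A4 C5 Eb5
Each cell is the previous one down a 2nd — so the unit is 5 notes.

5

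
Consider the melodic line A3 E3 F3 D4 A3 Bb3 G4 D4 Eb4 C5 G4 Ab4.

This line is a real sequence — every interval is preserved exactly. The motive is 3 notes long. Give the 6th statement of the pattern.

Bb5 F5 Gb5

Taking 3-note groups, the heads are A3, D4, G4, C5: the pattern moves up a 4th.
Continuing the starts: F5 → Bb5.
So cell 6 is Bb5 F5 Gb5.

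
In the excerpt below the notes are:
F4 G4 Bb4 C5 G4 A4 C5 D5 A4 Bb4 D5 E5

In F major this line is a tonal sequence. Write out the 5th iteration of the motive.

C5 D5 F5 G5

The 4-note cells begin on F4, G4, A4 — each up a 2nd from the last.
Carrying on: Bb4 → C5.
So cell 5 is C5 D5 F5 G5.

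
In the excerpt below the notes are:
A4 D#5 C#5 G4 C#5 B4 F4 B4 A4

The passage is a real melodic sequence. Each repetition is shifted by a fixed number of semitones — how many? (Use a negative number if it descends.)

-2

Unit = 3 notes; the statements start on A4, G4, F4, moving down a 2nd each time.
A4 to G4 spans -2 semitones.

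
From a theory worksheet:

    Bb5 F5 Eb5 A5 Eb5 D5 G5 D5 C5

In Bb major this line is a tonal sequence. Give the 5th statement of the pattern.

Unit = 3 notes; the statements start on Bb5, A5, G5, moving down a 2nd each time.
Extending down a 2nd: F5 → Eb5.
So cell 5 is Eb5 Bb4 A4.

Eb5 Bb4 A4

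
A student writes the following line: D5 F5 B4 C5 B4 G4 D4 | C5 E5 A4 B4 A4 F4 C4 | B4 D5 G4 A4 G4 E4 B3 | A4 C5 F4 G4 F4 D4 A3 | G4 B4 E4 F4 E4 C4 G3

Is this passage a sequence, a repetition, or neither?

Each 7-note cell is the previous one transposed down a 2nd.

sequence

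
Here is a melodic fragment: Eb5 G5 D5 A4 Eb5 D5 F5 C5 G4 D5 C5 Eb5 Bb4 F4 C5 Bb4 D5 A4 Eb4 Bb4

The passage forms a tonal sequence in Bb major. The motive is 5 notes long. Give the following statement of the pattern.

A4 C5 G4 D4 A4

With a 5-note motive the entries are Eb5, D5, C5, Bb4, each down a 2nd from the previous.
From A4 the diatonic shape gives A4 C5 G4 D4 A4.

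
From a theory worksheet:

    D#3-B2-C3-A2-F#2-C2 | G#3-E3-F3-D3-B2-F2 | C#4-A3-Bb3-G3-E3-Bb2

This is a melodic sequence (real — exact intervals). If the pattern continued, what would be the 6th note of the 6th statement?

Grouping in 6s, the 6th note of each cell is C2, F2, Bb2.
Extending up a 4th: Eb3 → Ab3 → Db4.

Db4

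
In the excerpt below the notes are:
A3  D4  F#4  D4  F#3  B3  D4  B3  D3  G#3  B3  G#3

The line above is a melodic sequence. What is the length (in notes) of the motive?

4

Try groups of 4 (3 cells in 12 notes):
A3 D4 F#4 D4 | F#3 B3 D4 B3 | D3 G#3 B3 G#3
Every group is a transposition down a 3rd of the one before; no shorter unit works.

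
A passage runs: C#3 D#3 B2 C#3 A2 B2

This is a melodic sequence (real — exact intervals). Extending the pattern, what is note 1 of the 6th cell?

With 2-note cells, note 1 of each statement runs C#3, B2, A2.
Carrying that down a 2nd forward: G2 → F2 → Eb2.

Eb2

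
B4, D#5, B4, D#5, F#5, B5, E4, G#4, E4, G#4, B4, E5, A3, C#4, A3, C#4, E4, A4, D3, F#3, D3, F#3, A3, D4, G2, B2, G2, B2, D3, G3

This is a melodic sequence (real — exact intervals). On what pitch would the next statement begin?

C2

Unit = 6 notes; the statements start on B4, E4, A3, D3, G2, moving down a 5th each time.
One more step down a 5th gives C2.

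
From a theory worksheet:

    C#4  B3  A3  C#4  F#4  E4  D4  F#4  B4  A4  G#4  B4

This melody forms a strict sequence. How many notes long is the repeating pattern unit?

There are 12 notes; a 4-note unit gives 3 cells:
C#4 B3 A3 C#4 | F#4 E4 D4 F#4 | B4 A4 G#4 B4
Every group is a transposition up a 4th of the one before; no shorter unit works.

4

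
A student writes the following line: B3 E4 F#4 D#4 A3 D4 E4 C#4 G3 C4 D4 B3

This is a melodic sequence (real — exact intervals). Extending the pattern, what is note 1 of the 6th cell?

Db3

With 4-note cells, note 1 of each statement runs B3, A3, G3.
Carrying that down a 2nd forward: F3 → Eb3 → Db3.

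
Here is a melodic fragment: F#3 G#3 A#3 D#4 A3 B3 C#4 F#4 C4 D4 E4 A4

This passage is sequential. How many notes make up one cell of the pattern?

4

There are 12 notes; a 4-note unit gives 3 cells:
F#3 G#3 A#3 D#4 | A3 B3 C#4 F#4 | C4 D4 E4 A4
Each cell is the previous one up a 3rd — so the unit is 4 notes.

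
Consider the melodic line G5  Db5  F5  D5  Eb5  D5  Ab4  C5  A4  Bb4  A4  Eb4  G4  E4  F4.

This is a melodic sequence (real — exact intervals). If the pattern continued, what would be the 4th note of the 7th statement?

G#2

With 5-note cells, note 4 of each statement runs D5, A4, E4.
Carrying that down a 4th forward: B3 → F#3 → C#3 → G#2.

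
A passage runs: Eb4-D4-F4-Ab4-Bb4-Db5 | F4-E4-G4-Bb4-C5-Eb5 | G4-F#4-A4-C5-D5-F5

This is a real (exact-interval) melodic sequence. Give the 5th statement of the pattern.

The 6-note cells begin on Eb4, F4, G4 — each up a 2nd from the last.
Continuing the starts: A4 → B4.
So cell 5 is B4 A#4 C#5 E5 F#5 A5.

B4 A#4 C#5 E5 F#5 A5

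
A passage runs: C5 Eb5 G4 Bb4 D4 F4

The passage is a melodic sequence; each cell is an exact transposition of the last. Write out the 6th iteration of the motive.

Unit = 2 notes; the statements start on C5, G4, D4, moving down a 4th each time.
Continuing the starts: A3 → E3 → B2.
Statement 6 starts on B2 and keeps the same exact contour: B2 D3.

B2 D3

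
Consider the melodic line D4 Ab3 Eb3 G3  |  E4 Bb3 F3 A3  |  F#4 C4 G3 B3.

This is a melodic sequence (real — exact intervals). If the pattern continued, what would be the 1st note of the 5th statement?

A#4

The unit is 4 notes. Position-1 pitches of the 3 shown cells: D4, E4, F#4.
Carrying that up a 2nd forward: G#4 → A#4.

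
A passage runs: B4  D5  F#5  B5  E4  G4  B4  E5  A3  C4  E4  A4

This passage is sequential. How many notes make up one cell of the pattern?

Try groups of 4 (3 cells in 12 notes):
B4 D5 F#5 B5 | E4 G4 B4 E5 | A3 C4 E4 A4
Each cell is the previous one down a 5th — so the unit is 4 notes.

4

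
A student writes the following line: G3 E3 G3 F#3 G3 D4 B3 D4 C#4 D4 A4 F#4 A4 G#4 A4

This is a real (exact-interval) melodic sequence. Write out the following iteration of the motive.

The 5-note cells begin on G3, D4, A4 — each up a 5th from the last.
So cell 4 is E5 C#5 E5 D#5 E5.

E5 C#5 E5 D#5 E5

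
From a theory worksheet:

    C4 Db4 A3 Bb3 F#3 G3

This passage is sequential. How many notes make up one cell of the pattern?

2

6 notes total. Splitting into 3 groups of 2:
C4 Db4 | A3 Bb3 | F#3 G3
Every group is a transposition down a 3rd of the one before; no shorter unit works.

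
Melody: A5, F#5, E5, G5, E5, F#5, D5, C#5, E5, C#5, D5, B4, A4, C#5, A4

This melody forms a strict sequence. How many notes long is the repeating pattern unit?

5

There are 15 notes; a 5-note unit gives 3 cells:
A5 F#5 E5 G5 E5 | F#5 D5 C#5 E5 C#5 | D5 B4 A4 C#5 A4
Each cell is the previous one down a 3rd — so the unit is 5 notes.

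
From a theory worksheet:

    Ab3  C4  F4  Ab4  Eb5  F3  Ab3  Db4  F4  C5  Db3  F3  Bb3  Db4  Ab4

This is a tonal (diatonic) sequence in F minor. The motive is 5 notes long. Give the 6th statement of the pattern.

Unit = 5 notes; the statements start on Ab3, F3, Db3, moving down a 3rd each time.
Extending down a 3rd: Bb2 → G2 → Eb2.
Statement 6 starts on Eb2 and keeps the same diatonic contour: Eb2 G2 C3 Eb3 Bb3.

Eb2 G2 C3 Eb3 Bb3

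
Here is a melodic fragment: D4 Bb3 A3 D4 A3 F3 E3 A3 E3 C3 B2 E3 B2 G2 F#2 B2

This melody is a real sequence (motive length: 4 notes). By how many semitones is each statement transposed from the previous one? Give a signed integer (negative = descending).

With a 4-note motive the entries are D4, A3, E3, B2, each down a 4th from the previous.
Counting half-steps from D4 to A3: -5.

-5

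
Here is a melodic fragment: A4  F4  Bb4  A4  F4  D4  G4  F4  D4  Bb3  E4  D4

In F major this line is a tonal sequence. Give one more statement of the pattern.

Unit = 4 notes; the statements start on A4, F4, D4, moving down a 3rd each time.
From Bb3 the diatonic shape gives Bb3 G3 C4 Bb3.

Bb3 G3 C4 Bb3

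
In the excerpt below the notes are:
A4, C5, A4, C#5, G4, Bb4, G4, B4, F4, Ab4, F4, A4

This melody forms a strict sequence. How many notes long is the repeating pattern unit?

There are 12 notes; a 4-note unit gives 3 cells:
A4 C5 A4 C#5 | G4 Bb4 G4 B4 | F4 Ab4 F4 A4
Each cell is the previous one down a 2nd — so the unit is 4 notes.

4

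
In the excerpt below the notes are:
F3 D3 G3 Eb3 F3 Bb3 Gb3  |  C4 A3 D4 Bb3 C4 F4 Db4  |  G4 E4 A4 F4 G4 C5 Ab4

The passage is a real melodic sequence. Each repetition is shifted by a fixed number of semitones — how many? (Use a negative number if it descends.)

7

Taking 7-note groups, the heads are F3, C4, G4: the pattern moves up a 5th.
F3→C4 is 60 − 53 = 7 semitones.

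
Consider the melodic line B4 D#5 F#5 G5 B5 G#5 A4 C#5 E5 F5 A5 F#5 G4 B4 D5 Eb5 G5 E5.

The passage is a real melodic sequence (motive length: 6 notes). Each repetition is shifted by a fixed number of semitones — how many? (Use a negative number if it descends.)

-2

Unit = 6 notes; the statements start on B4, A4, G4, moving down a 2nd each time.
B4→A4 is 69 − 71 = -2 semitones.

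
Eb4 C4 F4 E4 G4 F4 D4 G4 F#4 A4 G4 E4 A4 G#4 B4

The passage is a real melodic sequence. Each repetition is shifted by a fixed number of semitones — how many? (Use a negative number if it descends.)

2

Taking 5-note groups, the heads are Eb4, F4, G4: the pattern moves up a 2nd.
Eb4→F4 is 65 − 63 = 2 semitones.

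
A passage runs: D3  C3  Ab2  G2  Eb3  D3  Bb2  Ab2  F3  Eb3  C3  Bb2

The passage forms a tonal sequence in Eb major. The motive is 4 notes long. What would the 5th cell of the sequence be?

Unit = 4 notes; the statements start on D3, Eb3, F3, moving up a 2nd each time.
Continuing the starts: G3 → Ab3.
Statement 5 starts on Ab3 and keeps the same diatonic contour: Ab3 G3 Eb3 D3.

Ab3 G3 Eb3 D3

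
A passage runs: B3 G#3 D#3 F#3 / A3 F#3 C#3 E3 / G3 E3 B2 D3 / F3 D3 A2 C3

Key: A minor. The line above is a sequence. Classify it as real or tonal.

real

Each cell has the same semitone pattern (-3, -5, 3) — intervals are preserved exactly.
And G#3 lies outside A minor, so the sequence is real rather than tonal.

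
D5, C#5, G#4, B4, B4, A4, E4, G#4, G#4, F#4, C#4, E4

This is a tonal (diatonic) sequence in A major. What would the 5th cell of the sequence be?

With a 4-note motive the entries are D5, B4, G#4, each down a 3rd from the previous.
Extending down a 3rd: E4 → C#4.
Statement 5 starts on C#4 and keeps the same diatonic contour: C#4 B3 F#3 A3.

C#4 B3 F#3 A3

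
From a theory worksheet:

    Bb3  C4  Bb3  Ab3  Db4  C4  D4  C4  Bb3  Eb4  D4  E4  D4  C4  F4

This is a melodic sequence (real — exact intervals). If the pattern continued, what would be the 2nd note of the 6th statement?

The unit is 5 notes. Position-2 pitches of the 3 shown cells: C4, D4, E4.
Extending up a 2nd: F#4 → G#4 → A#4.

A#4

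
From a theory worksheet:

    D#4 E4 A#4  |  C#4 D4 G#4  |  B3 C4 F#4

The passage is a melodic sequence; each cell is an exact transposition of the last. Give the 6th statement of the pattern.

Taking 3-note groups, the heads are D#4, C#4, B3: the pattern moves down a 2nd.
Continuing the starts: A3 → G3 → F3.
From F3 the exact shape gives F3 Gb3 C4.

F3 Gb3 C4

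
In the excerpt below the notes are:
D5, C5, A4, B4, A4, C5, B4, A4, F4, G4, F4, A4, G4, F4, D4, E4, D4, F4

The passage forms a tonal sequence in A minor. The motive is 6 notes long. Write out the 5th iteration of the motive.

C4 B3 G3 A3 G3 B3

The 6-note cells begin on D5, B4, G4 — each down a 3rd from the last.
Carrying on: E4 → C4.
So cell 5 is C4 B3 G3 A3 G3 B3.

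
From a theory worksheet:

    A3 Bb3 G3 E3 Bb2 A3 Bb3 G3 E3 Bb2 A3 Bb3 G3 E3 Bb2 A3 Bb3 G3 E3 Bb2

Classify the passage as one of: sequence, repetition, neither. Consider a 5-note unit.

repetition

Each 5-note cell is identical (A3 Bb3 G3 E3 Bb2), restated at the same pitch.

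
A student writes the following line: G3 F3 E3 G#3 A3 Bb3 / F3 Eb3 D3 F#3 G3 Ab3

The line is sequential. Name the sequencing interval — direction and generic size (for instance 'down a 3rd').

The 6-note cells begin on G3, F3 — each down a 2nd from the last.
From G3 to F3: down a 2nd.

down a 2nd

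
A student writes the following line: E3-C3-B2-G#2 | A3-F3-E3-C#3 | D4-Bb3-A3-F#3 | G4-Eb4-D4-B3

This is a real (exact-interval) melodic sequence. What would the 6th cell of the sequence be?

The 4-note cells begin on E3, A3, D4, G4 — each up a 4th from the last.
Extending up a 4th: C5 → F5.
Statement 6 starts on F5 and keeps the same exact contour: F5 Db5 C5 A4.

F5 Db5 C5 A4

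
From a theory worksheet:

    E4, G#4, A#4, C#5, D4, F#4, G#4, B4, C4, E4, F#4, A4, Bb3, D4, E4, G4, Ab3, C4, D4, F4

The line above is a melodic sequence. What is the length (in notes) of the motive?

4

Try groups of 4 (5 cells in 20 notes):
E4 G#4 A#4 C#5 | D4 F#4 G#4 B4 | C4 E4 F#4 A4 | Bb3 D4 E4 G4 | Ab3 C4 D4 F4
Every group is a transposition down a 2nd of the one before; no shorter unit works.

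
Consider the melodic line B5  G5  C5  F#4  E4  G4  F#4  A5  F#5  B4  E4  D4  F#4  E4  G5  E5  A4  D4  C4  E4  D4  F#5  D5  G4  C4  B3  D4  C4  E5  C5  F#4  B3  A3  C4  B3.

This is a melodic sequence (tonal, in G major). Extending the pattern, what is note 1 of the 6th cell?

D5

The unit is 7 notes. Position-1 pitches of the 5 shown cells: B5, A5, G5, F#5, E5.
Each moves down a 2nd; the next is D5.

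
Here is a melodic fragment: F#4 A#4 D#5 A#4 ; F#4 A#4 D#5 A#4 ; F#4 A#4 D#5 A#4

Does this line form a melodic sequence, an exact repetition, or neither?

repetition

Each 4-note cell is identical (F#4 A#4 D#5 A#4), restated at the same pitch.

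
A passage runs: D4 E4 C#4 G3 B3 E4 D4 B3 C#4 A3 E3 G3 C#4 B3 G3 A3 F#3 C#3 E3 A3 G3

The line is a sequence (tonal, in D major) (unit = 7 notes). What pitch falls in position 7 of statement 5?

C#3

With 7-note cells, note 7 of each statement runs D4, B3, G3.
Each moves down a 3rd. Continuing: E3 → C#3.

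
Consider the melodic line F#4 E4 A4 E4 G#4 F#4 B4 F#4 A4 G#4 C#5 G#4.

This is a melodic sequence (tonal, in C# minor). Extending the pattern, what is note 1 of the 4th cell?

B4

Grouping in 4s, the 1st note of each cell is F#4, G#4, A4.
One more up a 2nd gives B4.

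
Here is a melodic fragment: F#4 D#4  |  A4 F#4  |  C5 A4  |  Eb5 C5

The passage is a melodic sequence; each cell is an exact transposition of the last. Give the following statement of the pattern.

Unit = 2 notes; the statements start on F#4, A4, C5, Eb5, moving up a 3rd each time.
Statement 5 starts on Gb5 and keeps the same exact contour: Gb5 Eb5.

Gb5 Eb5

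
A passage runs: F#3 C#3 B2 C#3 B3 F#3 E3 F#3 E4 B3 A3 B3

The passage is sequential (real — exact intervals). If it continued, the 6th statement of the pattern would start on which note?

G5

Unit = 4 notes; the statements start on F#3, B3, E4, moving up a 4th each time.
Continuing: A4 → D5 → G5. Statement 6 starts on G5.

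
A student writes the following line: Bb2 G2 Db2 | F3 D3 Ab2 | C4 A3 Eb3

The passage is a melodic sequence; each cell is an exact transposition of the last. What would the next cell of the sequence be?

G4 E4 Bb3

Taking 3-note groups, the heads are Bb2, F3, C4: the pattern moves up a 5th.
Statement 4 starts on G4 and keeps the same exact contour: G4 E4 Bb3.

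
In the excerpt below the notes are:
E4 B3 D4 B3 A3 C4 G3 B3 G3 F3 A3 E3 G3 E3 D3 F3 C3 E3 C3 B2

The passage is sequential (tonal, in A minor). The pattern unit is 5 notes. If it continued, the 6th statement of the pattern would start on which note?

B2

Taking 5-note groups, the heads are E4, C4, A3, F3: the pattern moves down a 3rd.
Continuing: D3 → B2. Statement 6 starts on B2.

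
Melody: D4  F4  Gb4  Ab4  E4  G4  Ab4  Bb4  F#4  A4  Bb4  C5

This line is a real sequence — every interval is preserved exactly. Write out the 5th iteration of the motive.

A#4 C#5 D5 E5

Unit = 4 notes; the statements start on D4, E4, F#4, moving up a 2nd each time.
Carrying on: G#4 → A#4.
From A#4 the exact shape gives A#4 C#5 D5 E5.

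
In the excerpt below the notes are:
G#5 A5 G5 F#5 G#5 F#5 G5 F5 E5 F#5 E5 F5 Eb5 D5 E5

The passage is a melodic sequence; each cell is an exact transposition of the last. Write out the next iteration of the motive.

Taking 5-note groups, the heads are G#5, F#5, E5: the pattern moves down a 2nd.
From D5 the exact shape gives D5 Eb5 Db5 C5 D5.

D5 Eb5 Db5 C5 D5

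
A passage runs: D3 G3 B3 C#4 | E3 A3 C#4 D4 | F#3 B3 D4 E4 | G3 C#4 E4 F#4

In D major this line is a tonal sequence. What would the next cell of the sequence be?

A3 D4 F#4 G4

The 4-note cells begin on D3, E3, F#3, G3 — each up a 2nd from the last.
From A3 the diatonic shape gives A3 D4 F#4 G4.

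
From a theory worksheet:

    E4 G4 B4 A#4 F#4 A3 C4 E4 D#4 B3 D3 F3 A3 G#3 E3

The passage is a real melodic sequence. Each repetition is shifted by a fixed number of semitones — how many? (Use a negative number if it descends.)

Unit = 5 notes; the statements start on E4, A3, D3, moving down a 5th each time.
E4→A3 is 57 − 64 = -7 semitones.

-7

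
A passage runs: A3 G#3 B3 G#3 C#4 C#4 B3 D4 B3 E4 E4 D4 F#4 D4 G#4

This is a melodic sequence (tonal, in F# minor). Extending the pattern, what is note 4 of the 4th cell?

F#4

The unit is 5 notes. Position-4 pitches of the 3 shown cells: G#3, B3, D4.
From D4, up a 3rd gives F#4.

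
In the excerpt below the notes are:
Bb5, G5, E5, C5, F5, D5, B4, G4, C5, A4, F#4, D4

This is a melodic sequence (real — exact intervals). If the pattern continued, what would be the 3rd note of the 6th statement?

D#3

With 4-note cells, note 3 of each statement runs E5, B4, F#4.
Extending down a 4th: C#4 → G#3 → D#3.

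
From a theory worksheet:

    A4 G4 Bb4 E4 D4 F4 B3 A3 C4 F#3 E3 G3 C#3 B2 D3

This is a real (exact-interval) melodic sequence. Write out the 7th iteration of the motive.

The 3-note cells begin on A4, E4, B3, F#3, C#3 — each down a 4th from the last.
Continuing the starts: G#2 → D#2.
So cell 7 is D#2 C#2 E2.

D#2 C#2 E2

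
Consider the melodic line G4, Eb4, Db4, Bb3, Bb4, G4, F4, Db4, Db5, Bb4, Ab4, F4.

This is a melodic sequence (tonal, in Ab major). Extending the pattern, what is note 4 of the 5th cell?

The unit is 4 notes. Position-4 pitches of the 3 shown cells: Bb3, Db4, F4.
Extending up a 3rd: Ab4 → C5.

C5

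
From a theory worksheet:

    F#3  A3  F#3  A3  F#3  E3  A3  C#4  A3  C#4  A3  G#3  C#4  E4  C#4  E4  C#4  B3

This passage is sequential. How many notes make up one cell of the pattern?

6

There are 18 notes; a 6-note unit gives 3 cells:
F#3 A3 F#3 A3 F#3 E3 | A3 C#4 A3 C#4 A3 G#3 | C#4 E4 C#4 E4 C#4 B3
That's a consistent up a 3rd shift per cell, and no other grouping gives one.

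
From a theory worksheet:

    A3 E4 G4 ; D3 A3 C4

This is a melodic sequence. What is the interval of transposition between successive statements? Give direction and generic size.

down a 5th

Taking 3-note groups, the heads are A3, D3: the pattern moves down a 5th.
From A3 to D3: down a 5th.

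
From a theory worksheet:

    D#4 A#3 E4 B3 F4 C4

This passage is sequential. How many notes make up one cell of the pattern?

2

6 notes total. Splitting into 3 groups of 2:
D#4 A#3 | E4 B3 | F4 C4
Each cell is the previous one up a 2nd — so the unit is 2 notes.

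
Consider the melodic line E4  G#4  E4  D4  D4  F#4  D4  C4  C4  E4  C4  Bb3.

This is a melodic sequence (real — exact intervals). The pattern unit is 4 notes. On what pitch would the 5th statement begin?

The 4-note cells begin on E4, D4, C4 — each down a 2nd from the last.
Continuing: Bb3 → Ab3. Statement 5 starts on Ab3.

Ab3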